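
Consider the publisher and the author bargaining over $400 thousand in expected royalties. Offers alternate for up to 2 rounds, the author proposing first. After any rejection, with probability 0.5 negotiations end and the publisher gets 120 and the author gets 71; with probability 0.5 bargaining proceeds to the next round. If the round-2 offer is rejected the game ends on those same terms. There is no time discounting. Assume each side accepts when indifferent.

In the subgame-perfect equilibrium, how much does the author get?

By backward induction:
Round 2 (the publisher proposes): the author gets 71 if talks fail, so the publisher offers 71 and keeps 329.
Round 1 (the author proposes): rejecting gives the publisher an expected 0.5 × 329 + 0.5 × 120 = 224.5. The author offers 224.5 and keeps 400 − 224.5 = 175.5.

175.5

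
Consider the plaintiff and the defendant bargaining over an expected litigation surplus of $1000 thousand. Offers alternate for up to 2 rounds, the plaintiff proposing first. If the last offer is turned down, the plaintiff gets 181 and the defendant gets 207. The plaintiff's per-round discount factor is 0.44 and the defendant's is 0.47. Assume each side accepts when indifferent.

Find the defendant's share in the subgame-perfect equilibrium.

384.93

Round 2 (the defendant proposes): the plaintiff gets 181 if talks fail, so the defendant offers 181 and keeps 819.
Round 1 (the plaintiff proposes): the defendant can get 819 next round, worth 0.47 × 819 = 384.93 now; the plaintiff offers that and keeps 615.07.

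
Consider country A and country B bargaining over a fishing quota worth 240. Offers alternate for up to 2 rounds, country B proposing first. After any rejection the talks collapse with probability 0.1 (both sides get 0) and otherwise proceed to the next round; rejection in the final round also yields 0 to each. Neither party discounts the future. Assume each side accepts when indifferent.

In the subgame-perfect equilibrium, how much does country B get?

By backward induction:
Round 2 (country A proposes): country B will accept anything ≥ 0, so country A offers 0 and keeps 240.
Round 1 (country B proposes): rejecting gives country A an expected 0.9 × 240 = 216; country B offers that and keeps 24.

24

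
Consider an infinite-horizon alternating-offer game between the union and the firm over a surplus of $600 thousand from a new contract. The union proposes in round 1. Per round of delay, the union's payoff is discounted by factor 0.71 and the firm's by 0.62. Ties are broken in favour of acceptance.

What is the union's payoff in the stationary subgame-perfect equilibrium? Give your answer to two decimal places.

407.29

In a stationary SPE each proposer offers the other exactly their discounted continuation value.
If the union keeps x when proposing and the firm keeps y when proposing, then x = 600 − 0.62y and y = 600 − 0.71x.
Solving: x = 600(1 − 0.62) / (1 − 0.71·0.62) = 228 / 0.5598 ≈ 407.2883.
The firm gets 600 − 407.2883 ≈ 192.7117.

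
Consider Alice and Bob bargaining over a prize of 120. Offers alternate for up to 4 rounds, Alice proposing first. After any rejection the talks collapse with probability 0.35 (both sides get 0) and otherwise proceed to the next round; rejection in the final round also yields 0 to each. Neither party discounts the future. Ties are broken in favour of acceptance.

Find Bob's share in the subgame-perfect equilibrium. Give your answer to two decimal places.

Round 4 (Bob proposes): Alice will accept anything ≥ 0, so Bob offers 0 and keeps 120.
Round 3 (Alice proposes): rejecting gives Bob an expected 0.65 × 120 = 78. Alice offers 78 and keeps 120 − 78 = 42.
Round 2 (Bob proposes): rejecting gives Alice an expected 0.65 × 42 = 27.3. Bob offers 27.3 and keeps 120 − 27.3 = 92.7.
Round 1 (Alice proposes): rejecting gives Bob an expected 0.65 × 92.7 = 60.255, so Alice offers 60.255, keeping 59.745.

60.26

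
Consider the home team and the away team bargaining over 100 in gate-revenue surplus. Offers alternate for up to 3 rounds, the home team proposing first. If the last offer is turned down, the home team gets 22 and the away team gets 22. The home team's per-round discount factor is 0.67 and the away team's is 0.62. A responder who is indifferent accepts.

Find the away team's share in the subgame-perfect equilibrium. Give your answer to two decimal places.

29.60

Round 3 (the home team proposes): the away team gets 22 if talks fail, so the home team offers 22 and keeps 78.
Round 2 (the away team proposes): the home team can get 78 next round, worth 0.67 × 78 = 52.26 now. The away team offers 52.26 and keeps 100 − 52.26 = 47.74.
Round 1 (the home team proposes): the away team can get 47.74 next round, worth 0.62 × 47.74 = 29.5988 now; the home team offers that and keeps 70.4012.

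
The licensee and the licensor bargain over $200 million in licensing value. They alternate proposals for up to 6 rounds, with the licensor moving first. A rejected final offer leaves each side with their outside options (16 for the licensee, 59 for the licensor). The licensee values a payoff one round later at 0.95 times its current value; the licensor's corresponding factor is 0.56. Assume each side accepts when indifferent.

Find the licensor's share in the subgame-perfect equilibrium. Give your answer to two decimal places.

34.01

Round 6 (the licensee proposes): the licensor gets 59 if talks fail, so the licensee offers 59 and keeps 141.
Round 5 (the licensor proposes): the licensee can get 141 next round, worth 0.95 × 141 = 133.95 now, so the licensor offers 133.95, keeping 66.05.
Round 4 (the licensee proposes): the licensor can get 66.05 next round, worth 0.56 × 66.05 = 36.988 now. The licensee offers 36.988 and keeps 200 − 36.988 = 163.012.
Round 3 (the licensor proposes): the licensee can get 163.012 next round, worth 0.95 × 163.012 = 154.8614 now. The licensor offers 154.8614 and keeps 200 − 154.8614 = 45.1386.
Round 2 (the licensee proposes): the licensor can get 45.1386 next round, worth 0.56 × 45.1386 = 25.277616 now, so the licensee offers 25.277616, keeping 174.722384.
Round 1 (the licensor proposes): the licensee can get 174.722384 next round, worth 0.95 × 174.722384 = 165.9862648 now. The licensor offers 165.9862648 and keeps 200 − 165.9862648 = 34.0137352.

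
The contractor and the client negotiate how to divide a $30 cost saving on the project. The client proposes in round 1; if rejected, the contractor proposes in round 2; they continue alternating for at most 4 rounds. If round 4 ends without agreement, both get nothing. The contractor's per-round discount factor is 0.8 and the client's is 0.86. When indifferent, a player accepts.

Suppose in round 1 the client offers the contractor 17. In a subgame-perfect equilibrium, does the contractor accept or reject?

Round 4 (the contractor proposes): the client will accept anything ≥ 0, so the contractor offers 0 and keeps 30.
Round 3 (the client proposes): the contractor can get 30 next round, worth 0.8 × 30 = 24 now. The client offers 24 and keeps 30 − 24 = 6.
Round 2 (the contractor proposes): the client can get 6 next round, worth 0.86 × 6 = 5.16 now; the contractor offers that and keeps 24.84.
So by rejecting in round 1, the contractor gets 24.84 next round, worth 0.8 × 24.84 = 19.872 now.
Offer 17 < 19.872, so the contractor rejects.

Reject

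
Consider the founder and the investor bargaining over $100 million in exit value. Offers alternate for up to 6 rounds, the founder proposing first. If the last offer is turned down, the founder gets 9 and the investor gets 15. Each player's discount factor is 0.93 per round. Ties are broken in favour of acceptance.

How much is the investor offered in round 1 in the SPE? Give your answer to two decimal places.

Round 6 (the investor proposes): the founder gets 9 if talks fail, so the investor offers 9 and keeps 91.
Round 5 (the founder proposes): the investor can get 91 next round, worth 0.93 × 91 = 84.63 now; the founder offers that and keeps 15.37.
Round 4 (the investor proposes): the founder can get 15.37 next round, worth 0.93 × 15.37 = 14.2941 now; the investor offers that and keeps 85.7059.
Round 3 (the founder proposes): the investor can get 85.7059 next round, worth 0.93 × 85.7059 = 79.706487 now; the founder offers that and keeps 20.293513.
Round 2 (the investor proposes): the founder can get 20.293513 next round, worth 0.93 × 20.293513 = 18.87296709 now, so the investor offers 18.87296709, keeping 81.12703291.
Round 1 (the founder proposes): the investor can get 81.12703291 next round, worth 0.93 × 81.12703291 = 75.4481406063 now, so the founder offers 75.4481406063, keeping 24.5518593937.

75.45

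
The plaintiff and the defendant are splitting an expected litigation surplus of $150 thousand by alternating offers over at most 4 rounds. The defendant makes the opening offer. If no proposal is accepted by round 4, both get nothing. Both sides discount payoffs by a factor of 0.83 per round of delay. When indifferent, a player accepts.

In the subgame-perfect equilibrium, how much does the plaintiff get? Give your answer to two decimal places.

106.93

Round 4 (the plaintiff proposes): the defendant will accept anything ≥ 0, so the plaintiff offers 0 and keeps 150.
Round 3 (the defendant proposes): the plaintiff can get 150 next round, worth 0.83 × 150 = 124.5 now. The defendant offers 124.5 and keeps 150 − 124.5 = 25.5.
Round 2 (the plaintiff proposes): the defendant can get 25.5 next round, worth 0.83 × 25.5 = 21.165 now; the plaintiff offers that and keeps 128.835.
Round 1 (the defendant proposes): the plaintiff can get 128.835 next round, worth 0.83 × 128.835 = 106.93305 now; the defendant offers that and keeps 43.06695.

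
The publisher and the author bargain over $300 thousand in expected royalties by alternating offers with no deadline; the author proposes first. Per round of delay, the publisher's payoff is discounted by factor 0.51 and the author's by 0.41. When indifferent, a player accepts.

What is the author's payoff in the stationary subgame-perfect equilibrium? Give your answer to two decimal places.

185.86

Let x be the author's share when the author proposes and y be the publisher's share when the publisher proposes.
The publisher accepts iff offered ≥ 0.51·y, so x = 300 − 0.51y. Symmetrically y = 300 − 0.41x.
Substituting: x = 300 − 0.51(300 − 0.41x), giving x(1 − 0.41·0.51) = 300(1 − 0.51).
So x = 300 × 0.49 / 0.7909 ≈ 185.8642, and the publisher receives 300 − x ≈ 114.1358.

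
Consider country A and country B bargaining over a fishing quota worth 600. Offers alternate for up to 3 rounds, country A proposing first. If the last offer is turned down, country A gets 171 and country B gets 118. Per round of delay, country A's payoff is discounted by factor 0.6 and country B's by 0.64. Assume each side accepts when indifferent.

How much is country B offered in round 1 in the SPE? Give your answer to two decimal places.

Round 3 (country A proposes): country B gets 118 if talks fail, so country A offers 118 and keeps 482.
Round 2 (country B proposes): country A can get 482 next round, worth 0.6 × 482 = 289.2 now; country B offers that and keeps 310.8.
Round 1 (country A proposes): country B can get 310.8 next round, worth 0.64 × 310.8 = 198.912 now. Country A offers 198.912 and keeps 600 − 198.912 = 401.088.

198.91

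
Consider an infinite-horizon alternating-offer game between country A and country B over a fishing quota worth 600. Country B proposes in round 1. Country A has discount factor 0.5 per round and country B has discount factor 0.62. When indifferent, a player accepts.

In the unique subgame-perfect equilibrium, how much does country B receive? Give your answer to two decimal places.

In a stationary SPE each proposer offers the other exactly their discounted continuation value.
If country B keeps x when proposing and country A keeps y when proposing, then x = 600 − 0.5y and y = 600 − 0.62x.
Solving: x = 600(1 − 0.5) / (1 − 0.62·0.5) = 300 / 0.69 ≈ 434.7826.
Country A gets 600 − 434.7826 ≈ 165.2174.

434.78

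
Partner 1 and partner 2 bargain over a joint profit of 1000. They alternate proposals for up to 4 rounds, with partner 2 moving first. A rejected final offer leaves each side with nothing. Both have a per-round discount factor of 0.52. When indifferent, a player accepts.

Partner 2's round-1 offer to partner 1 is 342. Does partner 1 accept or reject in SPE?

Reject

Round 4 (partner 1 proposes): partner 2 will accept anything ≥ 0, so partner 1 offers 0 and keeps 1000.
Round 3 (partner 2 proposes): partner 1 can get 1000 next round, worth 0.52 × 1000 = 520 now; partner 2 offers that and keeps 480.
Round 2 (partner 1 proposes): partner 2 can get 480 next round, worth 0.52 × 480 = 249.6 now. Partner 1 offers 249.6 and keeps 1000 − 249.6 = 750.4.
So by rejecting in round 1, partner 1 gets 750.4 next round, worth 0.52 × 750.4 = 390.208 now.
Offer 342 < 390.208, so partner 1 rejects.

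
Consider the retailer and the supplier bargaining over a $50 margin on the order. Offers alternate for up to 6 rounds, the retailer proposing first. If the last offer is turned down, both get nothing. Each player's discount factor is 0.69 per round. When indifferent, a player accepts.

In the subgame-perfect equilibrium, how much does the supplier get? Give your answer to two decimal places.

Round 6 (the supplier proposes): rejection yields 0 for the retailer; the supplier offers 0 and keeps 50.
Round 5 (the retailer proposes): the supplier can get 50 next round, worth 0.69 × 50 = 34.5 now, so the retailer offers 34.5, keeping 15.5.
Round 4 (the supplier proposes): the retailer can get 15.5 next round, worth 0.69 × 15.5 = 10.695 now, so the supplier offers 10.695, keeping 39.305.
Round 3 (the retailer proposes): the supplier can get 39.305 next round, worth 0.69 × 39.305 = 27.12045 now, so the retailer offers 27.12045, keeping 22.87955.
Round 2 (the supplier proposes): the retailer can get 22.87955 next round, worth 0.69 × 22.87955 = 15.7868895 now; the supplier offers that and keeps 34.2131105.
Round 1 (the retailer proposes): the supplier can get 34.2131105 next round, worth 0.69 × 34.2131105 = 23.607046245 now. The retailer offers 23.607046245 and keeps 50 − 23.607046245 = 26.392953755.

23.61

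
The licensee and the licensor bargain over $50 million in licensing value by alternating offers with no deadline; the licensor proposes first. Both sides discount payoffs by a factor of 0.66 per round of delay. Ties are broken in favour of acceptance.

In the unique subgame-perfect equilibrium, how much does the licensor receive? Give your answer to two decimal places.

30.12

In a stationary SPE each proposer offers the other exactly their discounted continuation value.
If the licensor keeps x when proposing and the licensee keeps y when proposing, then x = 50 − 0.66y and y = 50 − 0.66x.
Solving: x = 50(1 − 0.66) / (1 − 0.66·0.66) = 17 / 0.5644 ≈ 30.1205.
The licensee gets 50 − 30.1205 ≈ 19.8795.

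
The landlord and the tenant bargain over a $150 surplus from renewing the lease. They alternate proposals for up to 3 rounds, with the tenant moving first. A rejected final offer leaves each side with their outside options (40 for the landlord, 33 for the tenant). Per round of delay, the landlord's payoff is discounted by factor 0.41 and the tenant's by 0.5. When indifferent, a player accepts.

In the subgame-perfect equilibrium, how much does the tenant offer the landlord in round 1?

38.95

Round 3 (the tenant proposes): the landlord gets 40 if talks fail, so the tenant offers 40 and keeps 110.
Round 2 (the landlord proposes): the tenant can get 110 next round, worth 0.5 × 110 = 55 now, so the landlord offers 55, keeping 95.
Round 1 (the tenant proposes): the landlord can get 95 next round, worth 0.41 × 95 = 38.95 now; the tenant offers that and keeps 111.05.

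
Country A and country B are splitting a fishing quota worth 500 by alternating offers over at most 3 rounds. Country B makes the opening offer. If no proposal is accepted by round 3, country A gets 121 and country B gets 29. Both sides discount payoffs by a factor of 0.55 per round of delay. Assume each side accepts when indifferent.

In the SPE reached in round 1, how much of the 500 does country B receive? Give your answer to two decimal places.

339.65

Work backward from the last round.
Round 3 (country B proposes): country A gets 121 if talks fail, so country B offers 121 and keeps 379.
Round 2 (country A proposes): country B can get 379 next round, worth 0.55 × 379 = 208.45 now; country A offers that and keeps 291.55.
Round 1 (country B proposes): country A can get 291.55 next round, worth 0.55 × 291.55 = 160.3525 now; country B offers that and keeps 339.6475.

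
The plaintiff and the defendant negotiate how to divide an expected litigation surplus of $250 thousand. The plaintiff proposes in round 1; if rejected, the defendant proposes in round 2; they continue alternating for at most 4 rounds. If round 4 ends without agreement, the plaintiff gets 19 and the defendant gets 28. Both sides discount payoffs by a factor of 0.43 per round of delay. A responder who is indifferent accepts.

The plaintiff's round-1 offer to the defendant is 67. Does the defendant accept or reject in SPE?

Round 4 (the defendant proposes): the plaintiff gets 19 if talks fail, so the defendant offers 19 and keeps 231.
Round 3 (the plaintiff proposes): the defendant can get 231 next round, worth 0.43 × 231 = 99.33 now; the plaintiff offers that and keeps 150.67.
Round 2 (the defendant proposes): the plaintiff can get 150.67 next round, worth 0.43 × 150.67 = 64.7881 now. The defendant offers 64.7881 and keeps 250 − 64.7881 = 185.2119.
So by rejecting in round 1, the defendant gets 185.2119 next round, worth 0.43 × 185.2119 = 79.641117 now.
Offer 67 < 79.641117, so the defendant rejects.

Reject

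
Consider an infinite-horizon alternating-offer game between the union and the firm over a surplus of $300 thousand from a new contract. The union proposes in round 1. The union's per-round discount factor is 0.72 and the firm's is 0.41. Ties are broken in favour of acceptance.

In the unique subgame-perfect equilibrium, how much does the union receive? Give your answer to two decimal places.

251.14

Let x be the union's share when the union proposes and y be the firm's share when the firm proposes.
The firm accepts iff offered ≥ 0.41·y, so x = 300 − 0.41y. Symmetrically y = 300 − 0.72x.
Substituting: x = 300 − 0.41(300 − 0.72x), giving x(1 − 0.72·0.41) = 300(1 − 0.41).
So x = 300 × 0.59 / 0.7048 ≈ 251.1351, and the firm receives 300 − x ≈ 48.8649.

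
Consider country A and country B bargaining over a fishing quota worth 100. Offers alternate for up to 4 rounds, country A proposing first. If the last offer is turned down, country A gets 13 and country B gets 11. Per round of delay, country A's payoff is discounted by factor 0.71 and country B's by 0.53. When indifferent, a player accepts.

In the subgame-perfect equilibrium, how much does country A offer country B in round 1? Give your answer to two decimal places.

Work backward from the last round.
Round 4 (country B proposes): country A gets 13 if talks fail, so country B offers 13 and keeps 87.
Round 3 (country A proposes): country B can get 87 next round, worth 0.53 × 87 = 46.11 now; country A offers that and keeps 53.89.
Round 2 (country B proposes): country A can get 53.89 next round, worth 0.71 × 53.89 = 38.2619 now; country B offers that and keeps 61.7381.
Round 1 (country A proposes): country B can get 61.7381 next round, worth 0.53 × 61.7381 = 32.721193 now. Country A offers 32.721193 and keeps 100 − 32.721193 = 67.278807.

32.72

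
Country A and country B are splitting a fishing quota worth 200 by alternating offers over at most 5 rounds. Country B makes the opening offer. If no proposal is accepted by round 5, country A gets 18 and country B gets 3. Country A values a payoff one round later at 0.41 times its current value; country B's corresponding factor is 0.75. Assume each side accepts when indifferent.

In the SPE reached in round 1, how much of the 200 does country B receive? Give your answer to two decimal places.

171.49

Round 5 (country B proposes): country A gets 18 if talks fail, so country B offers 18 and keeps 182.
Round 4 (country A proposes): country B can get 182 next round, worth 0.75 × 182 = 136.5 now. Country A offers 136.5 and keeps 200 − 136.5 = 63.5.
Round 3 (country B proposes): country A can get 63.5 next round, worth 0.41 × 63.5 = 26.035 now; country B offers that and keeps 173.965.
Round 2 (country A proposes): country B can get 173.965 next round, worth 0.75 × 173.965 = 130.47375 now; country A offers that and keeps 69.52625.
Round 1 (country B proposes): country A can get 69.52625 next round, worth 0.41 × 69.52625 = 28.5057625 now; country B offers that and keeps 171.4942375.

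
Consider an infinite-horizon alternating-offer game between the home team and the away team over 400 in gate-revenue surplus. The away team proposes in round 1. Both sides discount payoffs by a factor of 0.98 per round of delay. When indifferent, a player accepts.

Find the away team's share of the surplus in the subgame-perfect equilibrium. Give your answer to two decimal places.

Let x be the away team's share when the away team proposes and y be the home team's share when the home team proposes.
The home team accepts iff offered ≥ 0.98·y, so x = 400 − 0.98y. Symmetrically y = 400 − 0.98x.
Substituting: x = 400 − 0.98(400 − 0.98x), giving x(1 − 0.98·0.98) = 400(1 − 0.98).
So x = 400 × 0.02 / 0.0396 ≈ 202.0202, and the home team receives 400 − x ≈ 197.9798.

202.02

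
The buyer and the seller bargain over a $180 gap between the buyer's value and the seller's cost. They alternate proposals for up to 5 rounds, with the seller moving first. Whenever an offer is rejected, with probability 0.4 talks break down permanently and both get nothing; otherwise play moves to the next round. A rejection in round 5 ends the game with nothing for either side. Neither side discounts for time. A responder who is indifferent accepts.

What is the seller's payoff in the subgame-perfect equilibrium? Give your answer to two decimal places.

121.25

Round 5 (the seller proposes): the buyer will accept anything ≥ 0, so the seller offers 0 and keeps 180.
Round 4 (the buyer proposes): rejecting gives the seller an expected 0.6 × 180 = 108; the buyer offers that and keeps 72.
Round 3 (the seller proposes): rejecting gives the buyer an expected 0.6 × 72 = 43.2, so the seller offers 43.2, keeping 136.8.
Round 2 (the buyer proposes): rejecting gives the seller an expected 0.6 × 136.8 = 82.08. The buyer offers 82.08 and keeps 180 − 82.08 = 97.92.
Round 1 (the seller proposes): rejecting gives the buyer an expected 0.6 × 97.92 = 58.752. The seller offers 58.752 and keeps 180 − 58.752 = 121.248.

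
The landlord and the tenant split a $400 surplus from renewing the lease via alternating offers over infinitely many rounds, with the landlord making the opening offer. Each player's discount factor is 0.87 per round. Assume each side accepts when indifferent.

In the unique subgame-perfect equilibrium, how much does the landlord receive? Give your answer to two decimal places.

213.90

In a stationary SPE each proposer offers the other exactly their discounted continuation value.
If the landlord keeps x when proposing and the tenant keeps y when proposing, then x = 400 − 0.87y and y = 400 − 0.87x.
Solving: x = 400(1 − 0.87) / (1 − 0.87·0.87) = 52 / 0.2431 ≈ 213.9037.
The tenant gets 400 − 213.9037 ≈ 186.0963.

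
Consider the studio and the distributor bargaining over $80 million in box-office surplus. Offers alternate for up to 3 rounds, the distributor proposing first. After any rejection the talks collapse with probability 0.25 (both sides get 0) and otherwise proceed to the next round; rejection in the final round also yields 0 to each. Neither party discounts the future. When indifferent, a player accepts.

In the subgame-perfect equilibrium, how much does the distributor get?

65

By backward induction:
Round 3 (the distributor proposes): the studio will accept anything ≥ 0, so the distributor offers 0 and keeps 80.
Round 2 (the studio proposes): rejecting gives the distributor an expected 0.75 × 80 = 60; the studio offers that and keeps 20.
Round 1 (the distributor proposes): rejecting gives the studio an expected 0.75 × 20 = 15, so the distributor offers 15, keeping 65.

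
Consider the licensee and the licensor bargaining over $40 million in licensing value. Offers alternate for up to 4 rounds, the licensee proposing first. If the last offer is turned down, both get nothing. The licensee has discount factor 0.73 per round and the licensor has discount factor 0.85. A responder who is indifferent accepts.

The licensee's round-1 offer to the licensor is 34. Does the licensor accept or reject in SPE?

Accept

Work out the licensor's continuation value if the offer is rejected.
Round 4 (the licensor proposes): rejection yields 0 for the licensee; the licensor offers 0 and keeps 40.
Round 3 (the licensee proposes): the licensor can get 40 next round, worth 0.85 × 40 = 34 now, so the licensee offers 34, keeping 6.
Round 2 (the licensor proposes): the licensee can get 6 next round, worth 0.73 × 6 = 4.38 now, so the licensor offers 4.38, keeping 35.62.
So by rejecting in round 1, the licensor gets 35.62 next round, worth 0.85 × 35.62 = 30.277 now.
Offer 34 ≥ 30.277, so the licensor accepts.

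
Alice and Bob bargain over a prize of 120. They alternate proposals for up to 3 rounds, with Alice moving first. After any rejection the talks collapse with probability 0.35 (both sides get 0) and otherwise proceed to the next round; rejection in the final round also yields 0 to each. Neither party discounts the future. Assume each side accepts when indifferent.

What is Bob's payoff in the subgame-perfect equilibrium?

27.3

Round 3 (Alice proposes): Bob will accept anything ≥ 0, so Alice offers 0 and keeps 120.
Round 2 (Bob proposes): rejecting gives Alice an expected 0.65 × 120 = 78, so Bob offers 78, keeping 42.
Round 1 (Alice proposes): rejecting gives Bob an expected 0.65 × 42 = 27.3, so Alice offers 27.3, keeping 92.7.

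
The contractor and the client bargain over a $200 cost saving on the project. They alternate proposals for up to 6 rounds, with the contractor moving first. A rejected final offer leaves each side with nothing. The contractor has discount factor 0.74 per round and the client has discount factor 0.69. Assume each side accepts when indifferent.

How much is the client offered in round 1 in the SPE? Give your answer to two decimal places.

Round 6 (the client proposes): rejection yields 0 for the contractor; the client offers 0 and keeps 200.
Round 5 (the contractor proposes): the client can get 200 next round, worth 0.69 × 200 = 138 now; the contractor offers that and keeps 62.
Round 4 (the client proposes): the contractor can get 62 next round, worth 0.74 × 62 = 45.88 now, so the client offers 45.88, keeping 154.12.
Round 3 (the contractor proposes): the client can get 154.12 next round, worth 0.69 × 154.12 = 106.3428 now. The contractor offers 106.3428 and keeps 200 − 106.3428 = 93.6572.
Round 2 (the client proposes): the contractor can get 93.6572 next round, worth 0.74 × 93.6572 = 69.306328 now. The client offers 69.306328 and keeps 200 − 69.306328 = 130.693672.
Round 1 (the contractor proposes): the client can get 130.693672 next round, worth 0.69 × 130.693672 = 90.17863368 now, so the contractor offers 90.17863368, keeping 109.82136632.

90.18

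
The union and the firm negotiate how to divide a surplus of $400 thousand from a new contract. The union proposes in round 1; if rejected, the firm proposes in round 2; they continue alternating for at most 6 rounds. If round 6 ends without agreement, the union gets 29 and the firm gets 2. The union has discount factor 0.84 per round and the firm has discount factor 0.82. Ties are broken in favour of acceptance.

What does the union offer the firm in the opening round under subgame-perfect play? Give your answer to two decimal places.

232.96

Round 6 (the firm proposes): the union gets 29 if talks fail, so the firm offers 29 and keeps 371.
Round 5 (the union proposes): the firm can get 371 next round, worth 0.82 × 371 = 304.22 now, so the union offers 304.22, keeping 95.78.
Round 4 (the firm proposes): the union can get 95.78 next round, worth 0.84 × 95.78 = 80.4552 now. The firm offers 80.4552 and keeps 400 − 80.4552 = 319.5448.
Round 3 (the union proposes): the firm can get 319.5448 next round, worth 0.82 × 319.5448 = 262.026736 now, so the union offers 262.026736, keeping 137.973264.
Round 2 (the firm proposes): the union can get 137.973264 next round, worth 0.84 × 137.973264 = 115.89754176 now. The firm offers 115.89754176 and keeps 400 − 115.89754176 = 284.10245824.
Round 1 (the union proposes): the firm can get 284.10245824 next round, worth 0.82 × 284.10245824 = 232.9640157568 now. The union offers 232.9640157568 and keeps 400 − 232.9640157568 = 167.0359842432.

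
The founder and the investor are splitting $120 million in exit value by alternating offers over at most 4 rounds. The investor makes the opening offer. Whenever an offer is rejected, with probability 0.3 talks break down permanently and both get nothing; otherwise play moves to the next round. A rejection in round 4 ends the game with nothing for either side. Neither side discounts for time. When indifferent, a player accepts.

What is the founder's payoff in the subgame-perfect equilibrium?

66.36

Round 4 (the founder proposes): the investor will accept anything ≥ 0, so the founder offers 0 and keeps 120.
Round 3 (the investor proposes): rejecting gives the founder an expected 0.7 × 120 = 84. The investor offers 84 and keeps 120 − 84 = 36.
Round 2 (the founder proposes): rejecting gives the investor an expected 0.7 × 36 = 25.2. The founder offers 25.2 and keeps 120 − 25.2 = 94.8.
Round 1 (the investor proposes): rejecting gives the founder an expected 0.7 × 94.8 = 66.36; the investor offers that and keeps 53.64.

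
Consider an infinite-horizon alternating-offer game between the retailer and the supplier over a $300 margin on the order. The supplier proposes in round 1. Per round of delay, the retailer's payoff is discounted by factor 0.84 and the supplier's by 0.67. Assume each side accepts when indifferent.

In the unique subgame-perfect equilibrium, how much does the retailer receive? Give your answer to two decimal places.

Let x be the supplier's share when the supplier proposes and y be the retailer's share when the retailer proposes.
The retailer accepts iff offered ≥ 0.84·y, so x = 300 − 0.84y. Symmetrically y = 300 − 0.67x.
Substituting: x = 300 − 0.84(300 − 0.67x), giving x(1 − 0.67·0.84) = 300(1 − 0.84).
So x = 300 × 0.16 / 0.4372 ≈ 109.7896, and the retailer receives 300 − x ≈ 190.2104.

190.21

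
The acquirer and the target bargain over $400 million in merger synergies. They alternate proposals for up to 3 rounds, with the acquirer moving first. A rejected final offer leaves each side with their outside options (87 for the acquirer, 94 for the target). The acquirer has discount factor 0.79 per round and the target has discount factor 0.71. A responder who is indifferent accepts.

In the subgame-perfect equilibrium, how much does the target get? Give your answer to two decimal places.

112.36

Round 3 (the acquirer proposes): the target gets 94 if talks fail, so the acquirer offers 94 and keeps 306.
Round 2 (the target proposes): the acquirer can get 306 next round, worth 0.79 × 306 = 241.74 now. The target offers 241.74 and keeps 400 − 241.74 = 158.26.
Round 1 (the acquirer proposes): the target can get 158.26 next round, worth 0.71 × 158.26 = 112.3646 now; the acquirer offers that and keeps 287.6354.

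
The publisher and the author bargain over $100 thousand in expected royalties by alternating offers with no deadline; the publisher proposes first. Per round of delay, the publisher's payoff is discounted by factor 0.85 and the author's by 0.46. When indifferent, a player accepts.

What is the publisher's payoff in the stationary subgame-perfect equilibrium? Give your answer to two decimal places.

88.67

Let x be the publisher's share when the publisher proposes and y be the author's share when the author proposes.
The author accepts iff offered ≥ 0.46·y, so x = 100 − 0.46y. Symmetrically y = 100 − 0.85x.
Substituting: x = 100 − 0.46(100 − 0.85x), giving x(1 − 0.85·0.46) = 100(1 − 0.46).
So x = 100 × 0.54 / 0.609 ≈ 88.6700, and the author receives 100 − x ≈ 11.3300.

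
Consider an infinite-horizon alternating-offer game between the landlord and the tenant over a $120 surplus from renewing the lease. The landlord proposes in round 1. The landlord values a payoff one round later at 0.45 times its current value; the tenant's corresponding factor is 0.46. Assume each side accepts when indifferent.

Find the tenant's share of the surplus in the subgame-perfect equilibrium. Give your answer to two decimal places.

In a stationary SPE each proposer offers the other exactly their discounted continuation value.
If the landlord keeps x when proposing and the tenant keeps y when proposing, then x = 120 − 0.46y and y = 120 − 0.45x.
Solving: x = 120(1 − 0.46) / (1 − 0.45·0.46) = 64.8 / 0.793 ≈ 81.7150.
The tenant gets 120 − 81.7150 ≈ 38.2850.

38.28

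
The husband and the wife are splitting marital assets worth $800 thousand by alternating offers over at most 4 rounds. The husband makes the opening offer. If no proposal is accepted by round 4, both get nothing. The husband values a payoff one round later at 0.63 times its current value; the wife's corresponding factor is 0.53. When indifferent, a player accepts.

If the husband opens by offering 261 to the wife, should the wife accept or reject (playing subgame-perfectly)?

Reject

Work out the wife's continuation value if the offer is rejected.
Round 4 (the wife proposes): rejection yields 0 for the husband; the wife offers 0 and keeps 800.
Round 3 (the husband proposes): the wife can get 800 next round, worth 0.53 × 800 = 424 now, so the husband offers 424, keeping 376.
Round 2 (the wife proposes): the husband can get 376 next round, worth 0.63 × 376 = 236.88 now. The wife offers 236.88 and keeps 800 − 236.88 = 563.12.
So by rejecting in round 1, the wife gets 563.12 next round, worth 0.53 × 563.12 = 298.4536 now.
Offer 261 < 298.4536, so the wife rejects.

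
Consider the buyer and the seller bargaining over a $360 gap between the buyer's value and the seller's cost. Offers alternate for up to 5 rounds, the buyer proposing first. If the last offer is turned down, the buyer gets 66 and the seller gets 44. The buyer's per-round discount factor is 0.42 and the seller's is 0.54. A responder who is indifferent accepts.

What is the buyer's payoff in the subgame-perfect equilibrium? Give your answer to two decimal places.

219.41

Round 5 (the buyer proposes): the seller gets 44 if talks fail, so the buyer offers 44 and keeps 316.
Round 4 (the seller proposes): the buyer can get 316 next round, worth 0.42 × 316 = 132.72 now, so the seller offers 132.72, keeping 227.28.
Round 3 (the buyer proposes): the seller can get 227.28 next round, worth 0.54 × 227.28 = 122.7312 now, so the buyer offers 122.7312, keeping 237.2688.
Round 2 (the seller proposes): the buyer can get 237.2688 next round, worth 0.42 × 237.2688 = 99.652896 now, so the seller offers 99.652896, keeping 260.347104.
Round 1 (the buyer proposes): the seller can get 260.347104 next round, worth 0.54 × 260.347104 = 140.58743616 now. The buyer offers 140.58743616 and keeps 360 − 140.58743616 = 219.41256384.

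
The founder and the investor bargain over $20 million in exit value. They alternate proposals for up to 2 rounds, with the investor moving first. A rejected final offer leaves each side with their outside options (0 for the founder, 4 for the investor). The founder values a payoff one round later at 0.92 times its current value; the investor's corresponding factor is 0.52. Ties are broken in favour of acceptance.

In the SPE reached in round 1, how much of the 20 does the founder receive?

14.72

Work backward from the last round.
Round 2 (the founder proposes): the investor gets 4 if talks fail, so the founder offers 4 and keeps 16.
Round 1 (the investor proposes): the founder can get 16 next round, worth 0.92 × 16 = 14.72 now, so the investor offers 14.72, keeping 5.28.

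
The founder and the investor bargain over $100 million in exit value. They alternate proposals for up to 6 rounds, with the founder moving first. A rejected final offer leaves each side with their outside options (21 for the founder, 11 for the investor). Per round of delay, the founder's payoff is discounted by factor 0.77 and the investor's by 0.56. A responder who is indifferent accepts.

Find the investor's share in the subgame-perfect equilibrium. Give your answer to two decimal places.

Work backward from the last round.
Round 6 (the investor proposes): the founder gets 21 if talks fail, so the investor offers 21 and keeps 79.
Round 5 (the founder proposes): the investor can get 79 next round, worth 0.56 × 79 = 44.24 now; the founder offers that and keeps 55.76.
Round 4 (the investor proposes): the founder can get 55.76 next round, worth 0.77 × 55.76 = 42.9352 now; the investor offers that and keeps 57.0648.
Round 3 (the founder proposes): the investor can get 57.0648 next round, worth 0.56 × 57.0648 = 31.956288 now. The founder offers 31.956288 and keeps 100 − 31.956288 = 68.043712.
Round 2 (the investor proposes): the founder can get 68.043712 next round, worth 0.77 × 68.043712 = 52.39365824 now. The investor offers 52.39365824 and keeps 100 − 52.39365824 = 47.60634176.
Round 1 (the founder proposes): the investor can get 47.60634176 next round, worth 0.56 × 47.60634176 = 26.6595513856 now, so the founder offers 26.6595513856, keeping 73.3404486144.

26.66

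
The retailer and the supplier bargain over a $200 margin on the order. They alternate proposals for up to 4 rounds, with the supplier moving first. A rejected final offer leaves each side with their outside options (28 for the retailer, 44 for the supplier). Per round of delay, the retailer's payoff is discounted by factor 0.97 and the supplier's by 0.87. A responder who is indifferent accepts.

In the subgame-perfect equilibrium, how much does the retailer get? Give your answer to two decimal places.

Round 4 (the retailer proposes): the supplier gets 44 if talks fail, so the retailer offers 44 and keeps 156.
Round 3 (the supplier proposes): the retailer can get 156 next round, worth 0.97 × 156 = 151.32 now; the supplier offers that and keeps 48.68.
Round 2 (the retailer proposes): the supplier can get 48.68 next round, worth 0.87 × 48.68 = 42.3516 now; the retailer offers that and keeps 157.6484.
Round 1 (the supplier proposes): the retailer can get 157.6484 next round, worth 0.97 × 157.6484 = 152.918948 now; the supplier offers that and keeps 47.081052.

152.92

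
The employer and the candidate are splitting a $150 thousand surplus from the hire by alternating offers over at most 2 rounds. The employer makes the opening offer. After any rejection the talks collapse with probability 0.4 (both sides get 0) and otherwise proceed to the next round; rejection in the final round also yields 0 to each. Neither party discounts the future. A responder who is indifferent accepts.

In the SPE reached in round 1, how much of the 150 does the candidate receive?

90

Round 2 (the candidate proposes): the employer will accept anything ≥ 0, so the candidate offers 0 and keeps 150.
Round 1 (the employer proposes): rejecting gives the candidate an expected 0.6 × 150 = 90. The employer offers 90 and keeps 150 − 90 = 60.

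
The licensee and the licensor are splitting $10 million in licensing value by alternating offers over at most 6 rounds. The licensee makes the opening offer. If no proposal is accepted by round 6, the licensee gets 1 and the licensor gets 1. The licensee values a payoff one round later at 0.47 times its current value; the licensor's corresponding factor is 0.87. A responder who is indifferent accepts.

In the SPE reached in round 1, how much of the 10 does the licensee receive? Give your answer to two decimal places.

Round 6 (the licensor proposes): the licensee gets 1 if talks fail, so the licensor offers 1 and keeps 9.
Round 5 (the licensee proposes): the licensor can get 9 next round, worth 0.87 × 9 = 7.83 now; the licensee offers that and keeps 2.17.
Round 4 (the licensor proposes): the licensee can get 2.17 next round, worth 0.47 × 2.17 = 1.0199 now. The licensor offers 1.0199 and keeps 10 − 1.0199 = 8.9801.
Round 3 (the licensee proposes): the licensor can get 8.9801 next round, worth 0.87 × 8.9801 = 7.812687 now; the licensee offers that and keeps 2.187313.
Round 2 (the licensor proposes): the licensee can get 2.187313 next round, worth 0.47 × 2.187313 = 1.02803711 now; the licensor offers that and keeps 8.97196289.
Round 1 (the licensee proposes): the licensor can get 8.97196289 next round, worth 0.87 × 8.97196289 = 7.8056077143 now. The licensee offers 7.8056077143 and keeps 10 − 7.8056077143 = 2.1943922857.

2.19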